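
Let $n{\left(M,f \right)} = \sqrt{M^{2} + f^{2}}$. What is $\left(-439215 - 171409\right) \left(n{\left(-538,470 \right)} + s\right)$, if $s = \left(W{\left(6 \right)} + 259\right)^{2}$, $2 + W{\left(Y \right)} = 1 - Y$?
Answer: $-38777066496 - 1221248 \sqrt{127586} \approx -3.9213 \cdot 10^{10}$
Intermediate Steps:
$W{\left(Y \right)} = -1 - Y$ ($W{\left(Y \right)} = -2 - \left(-1 + Y\right) = -1 - Y$)
$s = 63504$ ($s = \left(\left(-1 - 6\right) + 259\right)^{2} = \left(-7 + 259\right)^{2} = 252^{2} = 63504$)
$\left(-439215 - 171409\right) \left(n{\left(-538,470 \right)} + s\right) = \left(-439215 - 171409\right) \left(\sqrt{\left(-538\right)^{2} + 470^{2}} + 63504\right) = - 610624 \left(\sqrt{289444 + 220900} + 63504\right) = - 610624 \left(\sqrt{510344} + 63504\right) = - 610624 \left(2 \sqrt{127586} + 63504\right) = - 610624 \left(63504 + 2 \sqrt{127586}\right) = -38777066496 - 1221248 \sqrt{127586}$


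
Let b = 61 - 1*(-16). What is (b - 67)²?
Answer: 100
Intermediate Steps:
b = 77 (b = 61 + 16 = 77)
(b - 67)² = (77 - 67)² = 10² = 100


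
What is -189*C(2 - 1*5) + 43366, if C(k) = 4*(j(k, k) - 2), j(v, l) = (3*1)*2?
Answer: 40342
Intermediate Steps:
j(v, l) = 6 (j(v, l) = 3*2 = 6)
C(k) = 16 (C(k) = 4*(6 - 2) = 4*4 = 16)
-189*C(2 - 1*5) + 43366 = -189*16 + 43366 = -3024 + 43366 = 40342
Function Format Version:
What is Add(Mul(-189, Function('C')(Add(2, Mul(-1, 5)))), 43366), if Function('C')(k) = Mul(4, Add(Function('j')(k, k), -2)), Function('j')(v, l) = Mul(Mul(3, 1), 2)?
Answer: 40342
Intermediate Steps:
Function('j')(v, l) = 6 (Function('j')(v, l) = Mul(3, 2) = 6)
Function('C')(k) = 16 (Function('C')(k) = Mul(4, Add(6, -2)) = Mul(4, 4) = 16)
Add(Mul(-189, Function('C')(Add(2, Mul(-1, 5)))), 43366) = Add(Mul(-189, 16), 43366) = Add(-3024, 43366) = 40342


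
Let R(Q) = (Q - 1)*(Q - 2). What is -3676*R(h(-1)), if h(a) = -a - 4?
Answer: -73520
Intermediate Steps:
h(a) = -4 - a
R(Q) = (-1 + Q)*(-2 + Q)
-3676*R(h(-1)) = -3676*(2 + (-4 - 1*(-1))² - 3*(-4 - 1*(-1))) = -3676*(2 + (-4 + 1)² - 3*(-4 + 1)) = -3676*(2 + (-3)² - 3*(-3)) = -3676*(2 + 9 + 9) = -3676*20 = -73520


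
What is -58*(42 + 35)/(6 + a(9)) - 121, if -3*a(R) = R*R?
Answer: 275/3 ≈ 91.667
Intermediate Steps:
a(R) = -R²/3 (a(R) = -R*R/3 = -R²/3)
-58*(42 + 35)/(6 + a(9)) - 121 = -58*(42 + 35)/(6 - ⅓*9²) - 121 = -4466/(6 - ⅓*81) - 121 = -4466/(6 - 27) - 121 = -4466/(-21) - 121 = -4466*(-1)/21 - 121 = -58*(-11/3) - 121 = 638/3 - 121 = 275/3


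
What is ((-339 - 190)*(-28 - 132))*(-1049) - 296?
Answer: -88787656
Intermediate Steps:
((-339 - 190)*(-28 - 132))*(-1049) - 296 = -529*(-160)*(-1049) - 296 = 84640*(-1049) - 296 = -88787360 - 296 = -88787656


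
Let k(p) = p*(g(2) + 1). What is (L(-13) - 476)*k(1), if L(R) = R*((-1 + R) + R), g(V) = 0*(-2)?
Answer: -125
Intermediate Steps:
g(V) = 0
L(R) = R*(-1 + 2*R)
k(p) = p (k(p) = p*(0 + 1) = p*1 = p)
(L(-13) - 476)*k(1) = (-13*(-1 + 2*(-13)) - 476)*1 = (-13*(-1 - 26) - 476)*1 = (-13*(-27) - 476)*1 = (351 - 476)*1 = -125*1 = -125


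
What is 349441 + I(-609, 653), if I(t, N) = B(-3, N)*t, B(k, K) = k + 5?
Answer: 348223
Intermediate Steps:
B(k, K) = 5 + k
I(t, N) = 2*t (I(t, N) = (5 - 3)*t = 2*t)
349441 + I(-609, 653) = 349441 + 2*(-609) = 349441 - 1218 = 348223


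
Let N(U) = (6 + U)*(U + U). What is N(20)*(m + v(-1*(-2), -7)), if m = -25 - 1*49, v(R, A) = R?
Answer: -74880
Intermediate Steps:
N(U) = 2*U*(6 + U) (N(U) = (6 + U)*(2*U) = 2*U*(6 + U))
m = -74 (m = -25 - 49 = -74)
N(20)*(m + v(-1*(-2), -7)) = (2*20*(6 + 20))*(-74 - 1*(-2)) = (2*20*26)*(-74 + 2) = 1040*(-72) = -74880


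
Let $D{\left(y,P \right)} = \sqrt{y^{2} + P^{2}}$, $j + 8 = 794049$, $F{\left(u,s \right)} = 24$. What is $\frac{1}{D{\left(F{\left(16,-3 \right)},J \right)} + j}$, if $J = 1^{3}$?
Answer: $\frac{794041}{630501109104} - \frac{\sqrt{577}}{630501109104} \approx 1.2593 \cdot 10^{-6}$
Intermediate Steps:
$J = 1$
$j = 794041$ ($j = -8 + 794049 = 794041$)
$D{\left(y,P \right)} = \sqrt{P^{2} + y^{2}}$
$\frac{1}{D{\left(F{\left(16,-3 \right)},J \right)} + j} = \frac{1}{\sqrt{1^{2} + 24^{2}} + 794041} = \frac{1}{\sqrt{1 + 576} + 794041} = \frac{1}{\sqrt{577} + 794041} = \frac{1}{794041 + \sqrt{577}}$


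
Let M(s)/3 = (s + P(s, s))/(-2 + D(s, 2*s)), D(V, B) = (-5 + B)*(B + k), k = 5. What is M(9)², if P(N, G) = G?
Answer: 4/121 ≈ 0.033058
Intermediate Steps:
D(V, B) = (-5 + B)*(5 + B) (D(V, B) = (-5 + B)*(B + 5) = (-5 + B)*(5 + B))
M(s) = 6*s/(-27 + 4*s²) (M(s) = 3*((s + s)/(-2 + (-25 + (2*s)²))) = 3*((2*s)/(-2 + (-25 + 4*s²))) = 3*((2*s)/(-27 + 4*s²)) = 3*(2*s/(-27 + 4*s²)) = 6*s/(-27 + 4*s²))
M(9)² = (6*9/(-27 + 4*9²))² = (6*9/(-27 + 4*81))² = (6*9/(-27 + 324))² = (6*9/297)² = (6*9*(1/297))² = (2/11)² = 4/121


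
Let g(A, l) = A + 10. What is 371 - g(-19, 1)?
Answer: 380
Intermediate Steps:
g(A, l) = 10 + A
371 - g(-19, 1) = 371 - (10 - 19) = 371 - 1*(-9) = 371 + 9 = 380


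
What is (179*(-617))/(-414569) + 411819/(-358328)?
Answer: -131152571707/148551680632 ≈ -0.88288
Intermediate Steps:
(179*(-617))/(-414569) + 411819/(-358328) = -110443*(-1/414569) + 411819*(-1/358328) = 110443/414569 - 411819/358328 = -131152571707/148551680632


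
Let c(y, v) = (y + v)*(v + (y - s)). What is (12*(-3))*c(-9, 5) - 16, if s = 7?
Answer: -1600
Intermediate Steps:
c(y, v) = (v + y)*(-7 + v + y) (c(y, v) = (y + v)*(v + (y - 1*7)) = (v + y)*(v + (y - 7)) = (v + y)*(v + (-7 + y)) = (v + y)*(-7 + v + y))
(12*(-3))*c(-9, 5) - 16 = (12*(-3))*(5² + (-9)² - 7*5 - 7*(-9) + 2*5*(-9)) - 16 = -36*(25 + 81 - 35 + 63 - 90) - 16 = -36*44 - 16 = -1584 - 16 = -1600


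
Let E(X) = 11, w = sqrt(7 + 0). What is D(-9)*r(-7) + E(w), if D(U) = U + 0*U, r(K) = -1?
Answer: 20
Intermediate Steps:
w = sqrt(7) ≈ 2.6458
D(U) = U (D(U) = U + 0 = U)
D(-9)*r(-7) + E(w) = -9*(-1) + 11 = 9 + 11 = 20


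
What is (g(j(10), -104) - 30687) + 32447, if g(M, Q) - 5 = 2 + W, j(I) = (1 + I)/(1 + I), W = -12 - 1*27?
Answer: 1728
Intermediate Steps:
W = -39 (W = -12 - 27 = -39)
j(I) = 1
g(M, Q) = -32 (g(M, Q) = 5 + (2 - 39) = 5 - 37 = -32)
(g(j(10), -104) - 30687) + 32447 = (-32 - 30687) + 32447 = -30719 + 32447 = 1728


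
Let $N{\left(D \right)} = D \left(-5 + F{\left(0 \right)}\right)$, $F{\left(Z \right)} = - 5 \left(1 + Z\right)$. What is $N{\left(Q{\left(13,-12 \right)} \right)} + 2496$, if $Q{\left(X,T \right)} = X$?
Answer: $2366$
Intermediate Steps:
$F{\left(Z \right)} = -5 - 5 Z$
$N{\left(D \right)} = - 10 D$ ($N{\left(D \right)} = D \left(-5 - 5\right) = D \left(-10\right) = - 10 D$)
$N{\left(Q{\left(13,-12 \right)} \right)} + 2496 = \left(-10\right) 13 + 2496 = -130 + 2496 = 2366$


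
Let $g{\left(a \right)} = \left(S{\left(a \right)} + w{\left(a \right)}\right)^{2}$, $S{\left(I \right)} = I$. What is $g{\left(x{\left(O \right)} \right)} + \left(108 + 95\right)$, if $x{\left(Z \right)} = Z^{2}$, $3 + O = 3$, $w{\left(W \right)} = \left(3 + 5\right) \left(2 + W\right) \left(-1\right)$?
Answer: $459$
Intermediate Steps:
$w{\left(W \right)} = -16 - 8 W$ ($w{\left(W \right)} = 8 \left(2 + W\right) \left(-1\right) = \left(16 + 8 W\right) \left(-1\right) = -16 - 8 W$)
$O = 0$ ($O = -3 + 3 = 0$)
$g{\left(a \right)} = \left(-16 - 7 a\right)^{2}$ ($g{\left(a \right)} = \left(a - \left(16 + 8 a\right)\right)^{2} = \left(-16 - 7 a\right)^{2}$)
$g{\left(x{\left(O \right)} \right)} + \left(108 + 95\right) = \left(16 + 7 \cdot 0^{2}\right)^{2} + \left(108 + 95\right) = \left(16 + 7 \cdot 0\right)^{2} + 203 = \left(16 + 0\right)^{2} + 203 = 16^{2} + 203 = 256 + 203 = 459$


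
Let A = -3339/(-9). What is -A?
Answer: -371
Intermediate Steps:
A = 371 (A = -3339*(-1/9) = 371)
-A = -1*371 = -371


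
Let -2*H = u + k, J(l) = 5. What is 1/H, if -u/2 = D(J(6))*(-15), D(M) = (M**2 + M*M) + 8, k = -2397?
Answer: 2/657 ≈ 0.0030441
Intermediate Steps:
D(M) = 8 + 2*M**2 (D(M) = (M**2 + M**2) + 8 = 2*M**2 + 8 = 8 + 2*M**2)
u = 1740 (u = -2*(8 + 2*5**2)*(-15) = -2*(8 + 2*25)*(-15) = -2*(8 + 50)*(-15) = -116*(-15) = -2*(-870) = 1740)
H = 657/2 (H = -(1740 - 2397)/2 = -1/2*(-657) = 657/2 ≈ 328.50)
1/H = 1/(657/2) = 2/657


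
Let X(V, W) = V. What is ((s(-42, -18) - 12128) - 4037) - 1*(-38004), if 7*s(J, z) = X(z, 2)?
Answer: 152855/7 ≈ 21836.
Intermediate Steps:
s(J, z) = z/7
((s(-42, -18) - 12128) - 4037) - 1*(-38004) = (((1/7)*(-18) - 12128) - 4037) - 1*(-38004) = ((-18/7 - 12128) - 4037) + 38004 = (-84914/7 - 4037) + 38004 = -113173/7 + 38004 = 152855/7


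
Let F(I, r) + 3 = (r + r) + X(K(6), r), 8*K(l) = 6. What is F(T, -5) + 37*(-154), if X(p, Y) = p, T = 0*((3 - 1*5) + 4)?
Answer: -22841/4 ≈ -5710.3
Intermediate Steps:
K(l) = ¾ (K(l) = (⅛)*6 = ¾)
T = 0 (T = 0*((3 - 5) + 4) = 0*(-2 + 4) = 0*2 = 0)
F(I, r) = -9/4 + 2*r (F(I, r) = -3 + ((r + r) + ¾) = -3 + (2*r + ¾) = -3 + (¾ + 2*r) = -9/4 + 2*r)
F(T, -5) + 37*(-154) = (-9/4 + 2*(-5)) + 37*(-154) = (-9/4 - 10) - 5698 = -49/4 - 5698 = -22841/4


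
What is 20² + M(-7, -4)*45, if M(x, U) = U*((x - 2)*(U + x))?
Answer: -17420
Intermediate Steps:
M(x, U) = U*(-2 + x)*(U + x) (M(x, U) = U*((-2 + x)*(U + x)) = U*(-2 + x)*(U + x))
20² + M(-7, -4)*45 = 20² - 4*((-7)² - 2*(-4) - 2*(-7) - 4*(-7))*45 = 400 - 4*(49 + 8 + 14 + 28)*45 = 400 - 4*99*45 = 400 - 396*45 = 400 - 17820 = -17420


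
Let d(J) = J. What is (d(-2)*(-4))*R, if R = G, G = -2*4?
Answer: -64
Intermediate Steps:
G = -8
R = -8
(d(-2)*(-4))*R = -2*(-4)*(-8) = 8*(-8) = -64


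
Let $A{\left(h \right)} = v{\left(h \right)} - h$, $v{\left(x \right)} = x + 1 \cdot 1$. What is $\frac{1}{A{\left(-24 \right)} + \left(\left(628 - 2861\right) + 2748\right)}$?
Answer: $\frac{1}{516} \approx 0.001938$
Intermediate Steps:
$v{\left(x \right)} = 1 + x$ ($v{\left(x \right)} = x + 1 = 1 + x$)
$A{\left(h \right)} = 1$ ($A{\left(h \right)} = \left(1 + h\right) - h = 1$)
$\frac{1}{A{\left(-24 \right)} + \left(\left(628 - 2861\right) + 2748\right)} = \frac{1}{1 + \left(\left(628 - 2861\right) + 2748\right)} = \frac{1}{1 + \left(-2233 + 2748\right)} = \frac{1}{1 + 515} = \frac{1}{516}$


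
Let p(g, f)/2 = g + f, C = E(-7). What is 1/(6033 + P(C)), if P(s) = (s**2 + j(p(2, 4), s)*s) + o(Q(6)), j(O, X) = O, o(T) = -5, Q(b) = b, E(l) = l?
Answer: 1/5993 ≈ 0.00016686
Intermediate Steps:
C = -7
p(g, f) = 2*f + 2*g (p(g, f) = 2*(g + f) = 2*(f + g) = 2*f + 2*g)
P(s) = -5 + s**2 + 12*s (P(s) = (s**2 + (2*4 + 2*2)*s) - 5 = (s**2 + (8 + 4)*s) - 5 = (s**2 + 12*s) - 5 = -5 + s**2 + 12*s)
1/(6033 + P(C)) = 1/(6033 + (-5 + (-7)**2 + 12*(-7))) = 1/(6033 + (-5 + 49 - 84)) = 1/(6033 - 40) = 1/5993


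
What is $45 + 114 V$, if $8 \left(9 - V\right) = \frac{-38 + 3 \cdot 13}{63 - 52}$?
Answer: $\frac{47067}{44} \approx 1069.7$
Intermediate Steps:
$V = \frac{791}{88}$ ($V = 9 - \frac{\left(-38 + 3 \cdot 13\right) \frac{1}{63 - 52}}{8} = 9 - \frac{\left(-38 + 39\right) \frac{1}{11}}{8} = 9 - \frac{1 \cdot \frac{1}{11}}{8} = 9 - \frac{1}{88} = \frac{791}{88} \approx 8.9886$)
$45 + 114 V = 45 + 114 \cdot \frac{791}{88} = 45 + \frac{45087}{44} = \frac{47067}{44}$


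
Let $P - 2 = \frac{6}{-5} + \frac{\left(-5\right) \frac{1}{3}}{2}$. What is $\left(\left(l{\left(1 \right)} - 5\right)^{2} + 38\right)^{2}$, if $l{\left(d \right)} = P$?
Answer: $\frac{3249114001}{810000} \approx 4011.3$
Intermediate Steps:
$P = - \frac{1}{30}$ ($P = 2 + \left(\frac{6}{-5} + \frac{\left(-5\right) \frac{1}{3}}{2}\right) = 2 + \left(6 \left(- \frac{1}{5}\right) + \left(-5\right) \frac{1}{3} \cdot \frac{1}{2}\right) = 2 - \frac{61}{30} = - \frac{1}{30} \approx -0.033333$)
$l{\left(d \right)} = - \frac{1}{30}$
$\left(\left(l{\left(1 \right)} - 5\right)^{2} + 38\right)^{2} = \left(\left(- \frac{1}{30} - 5\right)^{2} + 38\right)^{2} = \left(\left(- \frac{151}{30}\right)^{2} + 38\right)^{2} = \left(\frac{22801}{900} + 38\right)^{2} = \left(\frac{57001}{900}\right)^{2} = \frac{3249114001}{810000}$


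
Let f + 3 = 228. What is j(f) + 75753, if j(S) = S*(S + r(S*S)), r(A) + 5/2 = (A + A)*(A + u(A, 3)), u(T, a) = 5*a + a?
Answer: 2307421939131/2 ≈ 1.1537e+12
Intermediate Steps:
u(T, a) = 6*a
f = 225 (f = -3 + 228 = 225)
r(A) = -5/2 + 2*A*(18 + A) (r(A) = -5/2 + (A + A)*(A + 6*3) = -5/2 + (2*A)*(A + 18) = -5/2 + (2*A)*(18 + A) = -5/2 + 2*A*(18 + A))
j(S) = S*(-5/2 + S + 2*S⁴ + 36*S²) (j(S) = S*(S + (-5/2 + 2*(S*S)² + 36*(S*S))) = S*(S + (-5/2 + 2*(S²)² + 36*S²)) = S*(S + (-5/2 + 2*S⁴ + 36*S²)) = S*(-5/2 + S + 2*S⁴ + 36*S²))
j(f) + 75753 = (½)*225*(-5 + 2*225 + 4*225⁴ + 72*225²) + 75753 = (½)*225*(-5 + 450 + 4*2562890625 + 72*50625) + 75753 = (½)*225*(-5 + 450 + 10251562500 + 3645000) + 75753 = (½)*225*10255207945 + 75753 = 2307421787625/2 + 75753 = 2307421939131/2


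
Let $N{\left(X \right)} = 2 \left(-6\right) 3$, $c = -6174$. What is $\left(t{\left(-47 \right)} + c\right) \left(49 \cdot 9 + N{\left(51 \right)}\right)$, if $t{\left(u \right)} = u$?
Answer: $-2519505$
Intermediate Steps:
$N{\left(X \right)} = -36$ ($N{\left(X \right)} = \left(-12\right) 3 = -36$)
$\left(t{\left(-47 \right)} + c\right) \left(49 \cdot 9 + N{\left(51 \right)}\right) = \left(-47 - 6174\right) \left(49 \cdot 9 - 36\right) = - 6221 \left(441 - 36\right) = \left(-6221\right) 405 = -2519505$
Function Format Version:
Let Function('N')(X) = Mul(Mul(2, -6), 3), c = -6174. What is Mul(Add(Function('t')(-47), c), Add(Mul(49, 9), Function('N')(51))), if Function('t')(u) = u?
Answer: -2519505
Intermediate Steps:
Function('N')(X) = -36 (Function('N')(X) = Mul(-12, 3) = -36)
Mul(Add(Function('t')(-47), c), Add(Mul(49, 9), Function('N')(51))) = Mul(Add(-47, -6174), Add(Mul(49, 9), -36)) = Mul(-6221, Add(441, -36)) = Mul(-6221, 405) = -2519505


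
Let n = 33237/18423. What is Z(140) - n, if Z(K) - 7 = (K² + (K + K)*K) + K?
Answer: 120660816/2047 ≈ 58945.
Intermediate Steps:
n = 3693/2047 (n = 33237*(1/18423) = 3693/2047 ≈ 1.8041)
Z(K) = 7 + K + 3*K² (Z(K) = 7 + ((K² + (K + K)*K) + K) = 7 + ((K² + (2*K)*K) + K) = 7 + ((K² + 2*K²) + K) = 7 + (3*K² + K) = 7 + (K + 3*K²) = 7 + K + 3*K²)
Z(140) - n = (7 + 140 + 3*140²) - 1*3693/2047 = (7 + 140 + 3*19600) - 3693/2047 = (7 + 140 + 58800) - 3693/2047 = 58947 - 3693/2047 = 120660816/2047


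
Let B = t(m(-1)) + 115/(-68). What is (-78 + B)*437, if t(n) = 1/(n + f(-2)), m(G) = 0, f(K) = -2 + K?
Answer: -593883/17 ≈ -34934.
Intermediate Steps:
t(n) = 1/(-4 + n) (t(n) = 1/(n + (-2 - 2)) = 1/(n - 4) = 1/(-4 + n))
B = -33/17 (B = 1/(-4 + 0) + 115/(-68) = 1/(-4) + 115*(-1/68) = -¼ - 115/68 = -33/17 ≈ -1.9412)
(-78 + B)*437 = (-78 - 33/17)*437 = -1359/17*437 = -593883/17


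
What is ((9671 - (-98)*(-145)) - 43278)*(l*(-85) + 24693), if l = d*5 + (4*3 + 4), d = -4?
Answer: -1197002961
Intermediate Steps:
l = -4 (l = -4*5 + (4*3 + 4) = -20 + (12 + 4) = -20 + 16 = -4)
((9671 - (-98)*(-145)) - 43278)*(l*(-85) + 24693) = ((9671 - (-98)*(-145)) - 43278)*(-4*(-85) + 24693) = ((9671 - 1*14210) - 43278)*(340 + 24693) = ((9671 - 14210) - 43278)*25033 = (-4539 - 43278)*25033 = -47817*25033 = -1197002961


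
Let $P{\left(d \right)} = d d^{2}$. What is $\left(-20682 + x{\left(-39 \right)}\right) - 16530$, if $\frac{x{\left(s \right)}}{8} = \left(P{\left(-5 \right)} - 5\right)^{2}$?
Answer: $97988$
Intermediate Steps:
$P{\left(d \right)} = d^{3}$
$x{\left(s \right)} = 135200$ ($x{\left(s \right)} = 8 \left(\left(-5\right)^{3} - 5\right)^{2} = 8 \left(-125 - 5\right)^{2} = 8 \left(-130\right)^{2} = 8 \cdot 16900 = 135200$)
$\left(-20682 + x{\left(-39 \right)}\right) - 16530 = \left(-20682 + 135200\right) - 16530 = 114518 - 16530 = 97988$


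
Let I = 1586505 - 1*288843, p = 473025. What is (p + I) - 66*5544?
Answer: 1404783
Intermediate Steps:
I = 1297662 (I = 1586505 - 288843 = 1297662)
(p + I) - 66*5544 = (473025 + 1297662) - 66*5544 = 1770687 - 365904 = 1404783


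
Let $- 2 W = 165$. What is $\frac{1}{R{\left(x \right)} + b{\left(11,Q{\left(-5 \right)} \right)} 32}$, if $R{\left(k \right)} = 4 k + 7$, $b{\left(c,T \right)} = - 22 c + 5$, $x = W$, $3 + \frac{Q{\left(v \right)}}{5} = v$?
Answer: $- \frac{1}{7907} \approx -0.00012647$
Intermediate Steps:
$Q{\left(v \right)} = -15 + 5 v$
$W = - \frac{165}{2}$ ($W = \left(- \frac{1}{2}\right) 165 = - \frac{165}{2} \approx -82.5$)
$x = - \frac{165}{2} \approx -82.5$
$b{\left(c,T \right)} = 5 - 22 c$
$R{\left(k \right)} = 7 + 4 k$
$\frac{1}{R{\left(x \right)} + b{\left(11,Q{\left(-5 \right)} \right)} 32} = \frac{1}{\left(7 + 4 \left(- \frac{165}{2}\right)\right) + \left(5 - 242\right) 32} = \frac{1}{\left(7 - 330\right) + \left(5 - 242\right) 32} = \frac{1}{-323 - 7584} = \frac{1}{-7907} = - \frac{1}{7907}$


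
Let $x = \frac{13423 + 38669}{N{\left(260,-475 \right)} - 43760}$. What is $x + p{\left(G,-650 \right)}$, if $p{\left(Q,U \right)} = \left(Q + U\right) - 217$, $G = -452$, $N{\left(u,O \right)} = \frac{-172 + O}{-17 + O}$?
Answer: $- \frac{28422740351}{21529273} \approx -1320.2$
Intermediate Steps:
$N{\left(u,O \right)} = \frac{-172 + O}{-17 + O}$
$p{\left(Q,U \right)} = -217 + Q + U$
$x = - \frac{25629264}{21529273}$ ($x = \frac{13423 + 38669}{\frac{-172 - 475}{-17 - 475} - 43760} = \frac{52092}{\frac{1}{-492} \left(-647\right) - 43760} = \frac{52092}{\left(- \frac{1}{492}\right) \left(-647\right) - 43760} = \frac{52092}{\frac{647}{492} - 43760} = \frac{52092}{- \frac{21529273}{492}} = 52092 \left(- \frac{492}{21529273}\right) = - \frac{25629264}{21529273} \approx -1.1904$)
$x + p{\left(G,-650 \right)} = - \frac{25629264}{21529273} - 1319 = - \frac{28422740351}{21529273}$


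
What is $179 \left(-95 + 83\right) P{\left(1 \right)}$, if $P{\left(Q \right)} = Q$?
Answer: $-2148$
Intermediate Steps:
$179 \left(-95 + 83\right) P{\left(1 \right)} = 179 \left(-95 + 83\right) 1 = 179 \left(-12\right) 1 = \left(-2148\right) 1 = -2148$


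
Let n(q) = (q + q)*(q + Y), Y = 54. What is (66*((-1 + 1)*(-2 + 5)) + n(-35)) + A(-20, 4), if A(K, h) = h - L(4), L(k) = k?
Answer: -1330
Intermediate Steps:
n(q) = 2*q*(54 + q) (n(q) = (q + q)*(q + 54) = (2*q)*(54 + q) = 2*q*(54 + q))
A(K, h) = -4 + h (A(K, h) = h - 1*4 = h - 4 = -4 + h)
(66*((-1 + 1)*(-2 + 5)) + n(-35)) + A(-20, 4) = (66*((-1 + 1)*(-2 + 5)) + 2*(-35)*(54 - 35)) + (-4 + 4) = (66*(0*3) + 2*(-35)*19) + 0 = (66*0 - 1330) + 0 = (0 - 1330) + 0 = -1330 + 0 = -1330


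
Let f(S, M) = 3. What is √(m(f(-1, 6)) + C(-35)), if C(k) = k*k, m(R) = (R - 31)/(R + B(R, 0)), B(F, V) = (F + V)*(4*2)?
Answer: √99141/9 ≈ 34.985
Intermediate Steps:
B(F, V) = 8*F + 8*V (B(F, V) = (F + V)*8 = 8*F + 8*V)
m(R) = (-31 + R)/(9*R) (m(R) = (R - 31)/(R + (8*R + 8*0)) = (-31 + R)/(R + (8*R + 0)) = (-31 + R)/(R + 8*R) = (-31 + R)/((9*R)) = (-31 + R)*(1/(9*R)) = (-31 + R)/(9*R))
C(k) = k²
√(m(f(-1, 6)) + C(-35)) = √((⅑)*(-31 + 3)/3 + (-35)²) = √((⅑)*(⅓)*(-28) + 1225) = √(-28/27 + 1225) = √(33047/27) = √99141/9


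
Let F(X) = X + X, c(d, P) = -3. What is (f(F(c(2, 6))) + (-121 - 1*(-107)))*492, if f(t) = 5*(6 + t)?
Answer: -6888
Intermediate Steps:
F(X) = 2*X
f(t) = 30 + 5*t
(f(F(c(2, 6))) + (-121 - 1*(-107)))*492 = ((30 + 5*(2*(-3))) + (-121 - 1*(-107)))*492 = ((30 + 5*(-6)) + (-121 + 107))*492 = ((30 - 30) - 14)*492 = (0 - 14)*492 = -14*492 = -6888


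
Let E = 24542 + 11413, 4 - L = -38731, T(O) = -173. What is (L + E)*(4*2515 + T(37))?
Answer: 738460030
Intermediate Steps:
L = 38735 (L = 4 - 1*(-38731) = 4 + 38731 = 38735)
E = 35955
(L + E)*(4*2515 + T(37)) = (38735 + 35955)*(4*2515 - 173) = 74690*(10060 - 173) = 74690*9887 = 738460030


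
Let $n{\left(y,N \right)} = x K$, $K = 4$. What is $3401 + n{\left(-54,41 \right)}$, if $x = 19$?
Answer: $3477$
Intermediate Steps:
$n{\left(y,N \right)} = 76$ ($n{\left(y,N \right)} = 19 \cdot 4 = 76$)
$3401 + n{\left(-54,41 \right)} = 3401 + 76 = 3477$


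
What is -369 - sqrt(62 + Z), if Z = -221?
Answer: -369 - I*sqrt(159) ≈ -369.0 - 12.61*I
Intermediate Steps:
-369 - sqrt(62 + Z) = -369 - sqrt(62 - 221) = -369 - sqrt(-159) = -369 - I*sqrt(159)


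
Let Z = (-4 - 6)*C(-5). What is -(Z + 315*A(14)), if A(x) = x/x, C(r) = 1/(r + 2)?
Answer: -955/3 ≈ -318.33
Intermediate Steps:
C(r) = 1/(2 + r)
A(x) = 1
Z = 10/3 (Z = (-4 - 6)/(2 - 5) = -10/(-3) = -10*(-⅓) = 10/3 ≈ 3.3333)
-(Z + 315*A(14)) = -(10/3 + 315*1) = -(10/3 + 315) = -1*955/3 = -955/3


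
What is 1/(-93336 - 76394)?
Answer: -1/169730 ≈ -5.8917e-6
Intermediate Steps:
1/(-93336 - 76394) = 1/(-169730) = -1/169730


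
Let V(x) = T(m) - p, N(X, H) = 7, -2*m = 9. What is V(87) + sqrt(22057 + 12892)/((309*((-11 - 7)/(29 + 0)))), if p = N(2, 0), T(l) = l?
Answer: -23/2 - 29*sqrt(34949)/5562 ≈ -12.475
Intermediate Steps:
m = -9/2 (m = -1/2*9 = -9/2 ≈ -4.5000)
p = 7
V(x) = -23/2 (V(x) = -9/2 - 1*7 = -9/2 - 7 = -23/2)
V(87) + sqrt(22057 + 12892)/((309*((-11 - 7)/(29 + 0)))) = -23/2 + sqrt(22057 + 12892)/((309*((-11 - 7)/(29 + 0)))) = -23/2 + sqrt(34949)/((309*(-18/29))) = -23/2 + sqrt(34949)/(-5562/29) = -23/2 + sqrt(34949)*(-29/5562) = -23/2 - 29*sqrt(34949)/5562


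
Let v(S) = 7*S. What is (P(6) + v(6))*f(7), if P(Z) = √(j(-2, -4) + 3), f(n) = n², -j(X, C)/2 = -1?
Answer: 2058 + 49*√5 ≈ 2167.6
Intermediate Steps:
j(X, C) = 2 (j(X, C) = -2*(-1) = 2)
P(Z) = √5 (P(Z) = √(2 + 3) = √5)
(P(6) + v(6))*f(7) = (√5 + 7*6)*7² = (√5 + 42)*49 = (42 + √5)*49 = 2058 + 49*√5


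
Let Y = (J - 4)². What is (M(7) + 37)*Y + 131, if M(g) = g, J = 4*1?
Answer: 131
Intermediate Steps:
J = 4
Y = 0 (Y = (4 - 4)² = 0² = 0)
(M(7) + 37)*Y + 131 = (7 + 37)*0 + 131 = 44*0 + 131 = 0 + 131 = 131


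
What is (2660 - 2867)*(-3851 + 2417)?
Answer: 296838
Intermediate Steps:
(2660 - 2867)*(-3851 + 2417) = -207*(-1434) = 296838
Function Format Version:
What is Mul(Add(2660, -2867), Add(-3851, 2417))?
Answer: 296838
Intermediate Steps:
Mul(Add(2660, -2867), Add(-3851, 2417)) = Mul(-207, -1434) = 296838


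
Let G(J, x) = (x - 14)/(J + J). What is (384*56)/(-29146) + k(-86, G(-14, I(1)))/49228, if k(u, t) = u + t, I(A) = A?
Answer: -14855287103/20087190032 ≈ -0.73954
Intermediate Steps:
G(J, x) = (-14 + x)/(2*J) (G(J, x) = (-14 + x)/((2*J)) = (-14 + x)*(1/(2*J)) = (-14 + x)/(2*J))
k(u, t) = t + u
(384*56)/(-29146) + k(-86, G(-14, I(1)))/49228 = (384*56)/(-29146) + ((1/2)*(-14 + 1)/(-14) - 86)/49228 = 21504*(-1/29146) + ((1/2)*(-1/14)*(-13) - 86)*(1/49228) = -10752/14573 + (13/28 - 86)*(1/49228) = -10752/14573 - 2395/28*1/49228 = -10752/14573 - 2395/1378384 = -14855287103/20087190032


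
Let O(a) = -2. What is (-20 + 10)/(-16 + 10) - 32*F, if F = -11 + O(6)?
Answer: 1253/3 ≈ 417.67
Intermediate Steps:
F = -13 (F = -11 - 2 = -13)
(-20 + 10)/(-16 + 10) - 32*F = (-20 + 10)/(-16 + 10) - 32*(-13) = -10/(-6) + 416 = -10*(-⅙) + 416 = 5/3 + 416 = 1253/3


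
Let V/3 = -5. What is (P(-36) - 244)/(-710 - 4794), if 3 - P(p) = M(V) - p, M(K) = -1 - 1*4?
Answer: 17/344 ≈ 0.049419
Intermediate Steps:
V = -15 (V = 3*(-5) = -15)
M(K) = -5 (M(K) = -1 - 4 = -5)
P(p) = 8 + p (P(p) = 3 - (-5 - p) = 3 + (5 + p) = 8 + p)
(P(-36) - 244)/(-710 - 4794) = ((8 - 36) - 244)/(-710 - 4794) = (-28 - 244)/(-5504) = -272*(-1/5504) = 17/344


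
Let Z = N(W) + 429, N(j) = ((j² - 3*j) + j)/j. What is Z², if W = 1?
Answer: 183184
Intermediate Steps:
N(j) = (j² - 2*j)/j
Z = 428 (Z = (-2 + 1) + 429 = -1 + 429 = 428)
Z² = 428² = 183184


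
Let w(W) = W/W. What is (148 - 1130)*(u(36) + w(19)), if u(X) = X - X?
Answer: -982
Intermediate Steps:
w(W) = 1
u(X) = 0
(148 - 1130)*(u(36) + w(19)) = (148 - 1130)*(0 + 1) = -982*1 = -982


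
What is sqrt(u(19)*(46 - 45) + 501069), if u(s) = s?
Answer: 4*sqrt(31318) ≈ 707.88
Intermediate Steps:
sqrt(u(19)*(46 - 45) + 501069) = sqrt(19*(46 - 45) + 501069) = sqrt(19*1 + 501069) = sqrt(19 + 501069) = sqrt(501088) = 4*sqrt(31318)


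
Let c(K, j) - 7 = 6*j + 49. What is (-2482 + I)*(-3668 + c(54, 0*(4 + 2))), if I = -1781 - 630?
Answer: 17673516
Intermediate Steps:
I = -2411
c(K, j) = 56 + 6*j (c(K, j) = 7 + (6*j + 49) = 7 + (49 + 6*j) = 56 + 6*j)
(-2482 + I)*(-3668 + c(54, 0*(4 + 2))) = (-2482 - 2411)*(-3668 + (56 + 6*(0*(4 + 2)))) = -4893*(-3668 + (56 + 6*(0*6))) = -4893*(-3668 + (56 + 6*0)) = -4893*(-3668 + (56 + 0)) = -4893*(-3668 + 56) = -4893*(-3612) = 17673516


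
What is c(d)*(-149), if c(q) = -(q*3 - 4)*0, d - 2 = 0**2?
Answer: 0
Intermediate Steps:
d = 2 (d = 2 + 0**2 = 2 + 0 = 2)
c(q) = 0 (c(q) = -(3*q - 4)*0 = -(-4 + 3*q)*0 = (4 - 3*q)*0 = 0)
c(d)*(-149) = 0*(-149) = 0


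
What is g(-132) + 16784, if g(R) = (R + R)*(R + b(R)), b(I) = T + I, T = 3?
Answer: 85688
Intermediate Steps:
b(I) = 3 + I
g(R) = 2*R*(3 + 2*R) (g(R) = (R + R)*(R + (3 + R)) = (2*R)*(3 + 2*R) = 2*R*(3 + 2*R))
g(-132) + 16784 = 2*(-132)*(3 + 2*(-132)) + 16784 = 2*(-132)*(3 - 264) + 16784 = 2*(-132)*(-261) + 16784 = 68904 + 16784 = 85688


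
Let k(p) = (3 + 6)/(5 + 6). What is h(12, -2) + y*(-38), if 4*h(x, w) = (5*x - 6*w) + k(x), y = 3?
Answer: -4215/44 ≈ -95.795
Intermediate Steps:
k(p) = 9/11
h(x, w) = 9/44 - 3*w/2 + 5*x/4 (h(x, w) = ((5*x - 6*w) + 9/11)/4 = ((-6*w + 5*x) + 9/11)/4 = (9/11 - 6*w + 5*x)/4 = 9/44 - 3*w/2 + 5*x/4)
h(12, -2) + y*(-38) = (9/44 - 3/2*(-2) + (5/4)*12) + 3*(-38) = (9/44 + 3 + 15) - 114 = 801/44 - 114 = -4215/44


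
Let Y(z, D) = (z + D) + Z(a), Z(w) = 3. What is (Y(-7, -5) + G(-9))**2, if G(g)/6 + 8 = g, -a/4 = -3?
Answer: 12321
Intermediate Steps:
a = 12 (a = -4*(-3) = 12)
G(g) = -48 + 6*g
Y(z, D) = 3 + D + z (Y(z, D) = (z + D) + 3 = (D + z) + 3 = 3 + D + z)
(Y(-7, -5) + G(-9))**2 = ((3 - 5 - 7) + (-48 + 6*(-9)))**2 = (-9 + (-48 - 54))**2 = (-9 - 102)**2 = (-111)**2 = 12321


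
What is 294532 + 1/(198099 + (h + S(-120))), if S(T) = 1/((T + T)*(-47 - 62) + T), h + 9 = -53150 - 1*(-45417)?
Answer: 1459964575461532/4956896281 ≈ 2.9453e+5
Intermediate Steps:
h = -7742 (h = -9 + (-53150 - 1*(-45417)) = -9 + (-53150 + 45417) = -9 - 7733 = -7742)
S(T) = -1/(217*T) (S(T) = 1/((2*T)*(-109) + T) = 1/(-218*T + T) = 1/(-217*T) = -1/(217*T))
294532 + 1/(198099 + (h + S(-120))) = 294532 + 1/(198099 + (-7742 - 1/217/(-120))) = 294532 + 1/(198099 + (-7742 - 1/217*(-1/120))) = 294532 + 1/(198099 + (-7742 + 1/26040)) = 294532 + 1/(198099 - 201601679/26040) = 294532 + 1/(4956896281/26040) = 294532 + 26040/4956896281 = 1459964575461532/4956896281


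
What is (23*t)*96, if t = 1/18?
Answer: 368/3 ≈ 122.67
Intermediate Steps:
t = 1/18 ≈ 0.055556
(23*t)*96 = (23*(1/18))*96 = (23/18)*96 = 368/3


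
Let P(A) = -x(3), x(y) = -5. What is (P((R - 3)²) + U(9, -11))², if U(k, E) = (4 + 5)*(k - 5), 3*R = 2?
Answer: 1681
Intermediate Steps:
R = ⅔ (R = (⅓)*2 = ⅔ ≈ 0.66667)
U(k, E) = -45 + 9*k (U(k, E) = 9*(-5 + k) = -45 + 9*k)
P(A) = 5 (P(A) = -1*(-5) = 5)
(P((R - 3)²) + U(9, -11))² = (5 + (-45 + 9*9))² = (5 + (-45 + 81))² = (5 + 36)² = 41² = 1681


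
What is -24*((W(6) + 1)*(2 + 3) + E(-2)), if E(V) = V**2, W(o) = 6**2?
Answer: -4536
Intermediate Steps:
W(o) = 36
-24*((W(6) + 1)*(2 + 3) + E(-2)) = -24*((36 + 1)*(2 + 3) + (-2)**2) = -24*(37*5 + 4) = -24*(185 + 4) = -24*189 = -4536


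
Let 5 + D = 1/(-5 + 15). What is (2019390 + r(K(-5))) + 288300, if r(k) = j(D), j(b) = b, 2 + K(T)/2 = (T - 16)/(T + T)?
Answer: 23076851/10 ≈ 2.3077e+6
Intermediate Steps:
D = -49/10 (D = -5 + 1/(-5 + 15) = -5 + 1/10 = -49/10 ≈ -4.9000)
K(T) = -4 + (-16 + T)/T (K(T) = -4 + 2*((T - 16)/(T + T)) = -4 + 2*((-16 + T)/((2*T))) = -4 + 2*((-16 + T)*(1/(2*T))) = -4 + 2*((-16 + T)/(2*T)) = -4 + (-16 + T)/T)
r(k) = -49/10
(2019390 + r(K(-5))) + 288300 = (2019390 - 49/10) + 288300 = 20193851/10 + 288300 = 23076851/10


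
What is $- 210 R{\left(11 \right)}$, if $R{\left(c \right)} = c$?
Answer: $-2310$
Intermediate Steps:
$- 210 R{\left(11 \right)} = \left(-210\right) 11 = -2310$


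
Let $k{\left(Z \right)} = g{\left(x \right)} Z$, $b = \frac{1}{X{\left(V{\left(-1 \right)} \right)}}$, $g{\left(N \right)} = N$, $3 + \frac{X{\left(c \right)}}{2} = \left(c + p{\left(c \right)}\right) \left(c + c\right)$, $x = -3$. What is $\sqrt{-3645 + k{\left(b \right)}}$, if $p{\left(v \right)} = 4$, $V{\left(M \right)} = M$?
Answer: $\frac{i \sqrt{131214}}{6} \approx 60.372 i$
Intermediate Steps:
$X{\left(c \right)} = -6 + 4 c \left(4 + c\right)$ ($X{\left(c \right)} = -6 + 2 \left(c + 4\right) \left(c + c\right) = -6 + 2 \left(4 + c\right) 2 c = -6 + 2 \cdot 2 c \left(4 + c\right) = -6 + 4 c \left(4 + c\right)$)
$b = - \frac{1}{18}$ ($b = \frac{1}{-6 + 4 \left(-1\right)^{2} + 16 \left(-1\right)} = \frac{1}{-6 + 4 \cdot 1 - 16} = \frac{1}{-6 + 4 - 16} = \frac{1}{-18} = - \frac{1}{18} \approx -0.055556$)
$k{\left(Z \right)} = - 3 Z$
$\sqrt{-3645 + k{\left(b \right)}} = \sqrt{-3645 - - \frac{1}{6}} = \sqrt{-3645 + \frac{1}{6}} = \sqrt{- \frac{21869}{6}} = \frac{i \sqrt{131214}}{6}$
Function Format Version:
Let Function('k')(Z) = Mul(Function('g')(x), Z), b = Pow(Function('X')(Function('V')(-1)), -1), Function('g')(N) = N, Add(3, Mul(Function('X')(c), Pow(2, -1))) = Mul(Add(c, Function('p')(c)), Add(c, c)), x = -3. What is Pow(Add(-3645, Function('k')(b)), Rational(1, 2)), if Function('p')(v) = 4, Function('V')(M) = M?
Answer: Mul(Rational(1, 6), I, Pow(131214, Rational(1, 2))) ≈ Mul(60.372, I)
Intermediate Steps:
Function('X')(c) = Add(-6, Mul(4, c, Add(4, c))) (Function('X')(c) = Add(-6, Mul(2, Mul(Add(c, 4), Add(c, c)))) = Add(-6, Mul(2, Mul(Add(4, c), Mul(2, c)))) = Add(-6, Mul(2, Mul(2, c, Add(4, c)))) = Add(-6, Mul(4, c, Add(4, c))))
b = Rational(-1, 18) (b = Pow(Add(-6, Mul(4, Pow(-1, 2)), Mul(16, -1)), -1) = Pow(Add(-6, Mul(4, 1), -16), -1) = Pow(Add(-6, 4, -16), -1) = Pow(-18, -1) = Rational(-1, 18) ≈ -0.055556)
Function('k')(Z) = Mul(-3, Z)
Pow(Add(-3645, Function('k')(b)), Rational(1, 2)) = Pow(Add(-3645, Mul(-3, Rational(-1, 18))), Rational(1, 2)) = Pow(Add(-3645, Rational(1, 6)), Rational(1, 2)) = Pow(Rational(-21869, 6), Rational(1, 2)) = Mul(Rational(1, 6), I, Pow(131214, Rational(1, 2)))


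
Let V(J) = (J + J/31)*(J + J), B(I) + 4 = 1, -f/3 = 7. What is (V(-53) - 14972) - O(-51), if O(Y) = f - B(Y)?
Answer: -283798/31 ≈ -9154.8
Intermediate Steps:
f = -21 (f = -3*7 = -21)
B(I) = -3 (B(I) = -4 + 1 = -3)
O(Y) = -18 (O(Y) = -21 - 1*(-3) = -21 + 3 = -18)
V(J) = 64*J**2/31 (V(J) = (J + J*(1/31))*(2*J) = (J + J/31)*(2*J) = (32*J/31)*(2*J) = 64*J**2/31)
(V(-53) - 14972) - O(-51) = ((64/31)*(-53)**2 - 14972) - 1*(-18) = ((64/31)*2809 - 14972) + 18 = (179776/31 - 14972) + 18 = -284356/31 + 18 = -283798/31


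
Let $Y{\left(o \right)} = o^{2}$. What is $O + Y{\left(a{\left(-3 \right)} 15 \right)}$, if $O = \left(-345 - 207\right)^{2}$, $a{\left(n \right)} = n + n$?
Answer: $312804$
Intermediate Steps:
$a{\left(n \right)} = 2 n$
$O = 304704$ ($O = \left(-552\right)^{2} = 304704$)
$O + Y{\left(a{\left(-3 \right)} 15 \right)} = 304704 + \left(2 \left(-3\right) 15\right)^{2} = 304704 + \left(\left(-6\right) 15\right)^{2} = 304704 + \left(-90\right)^{2} = 304704 + 8100 = 312804$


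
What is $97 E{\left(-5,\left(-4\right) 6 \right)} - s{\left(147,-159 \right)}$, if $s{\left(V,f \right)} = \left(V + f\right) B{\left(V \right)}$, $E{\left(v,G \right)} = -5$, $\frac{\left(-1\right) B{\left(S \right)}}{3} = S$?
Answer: $-5777$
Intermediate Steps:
$B{\left(S \right)} = - 3 S$
$s{\left(V,f \right)} = - 3 V \left(V + f\right)$ ($s{\left(V,f \right)} = \left(V + f\right) \left(- 3 V\right) = - 3 V \left(V + f\right)$)
$97 E{\left(-5,\left(-4\right) 6 \right)} - s{\left(147,-159 \right)} = 97 \left(-5\right) - \left(-3\right) 147 \left(147 - 159\right) = -485 - \left(-3\right) 147 \left(-12\right) = -485 - 5292 = -5777$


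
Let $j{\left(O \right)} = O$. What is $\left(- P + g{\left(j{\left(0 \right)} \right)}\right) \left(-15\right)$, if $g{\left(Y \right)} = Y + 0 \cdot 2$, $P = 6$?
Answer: $90$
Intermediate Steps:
$g{\left(Y \right)} = Y$ ($g{\left(Y \right)} = Y + 0 = Y$)
$\left(- P + g{\left(j{\left(0 \right)} \right)}\right) \left(-15\right) = \left(\left(-1\right) 6 + 0\right) \left(-15\right) = \left(-6 + 0\right) \left(-15\right) = \left(-6\right) \left(-15\right) = 90$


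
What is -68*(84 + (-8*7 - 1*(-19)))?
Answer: -3196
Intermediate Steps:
-68*(84 + (-8*7 - 1*(-19))) = -68*(84 + (-56 + 19)) = -68*(84 - 37) = -68*47 = -3196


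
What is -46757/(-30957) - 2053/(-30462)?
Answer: 165318495/104779126 ≈ 1.5778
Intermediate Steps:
-46757/(-30957) - 2053/(-30462) = -46757*(-1/30957) - 2053*(-1/30462) = 46757/30957 + 2053/30462 = 165318495/104779126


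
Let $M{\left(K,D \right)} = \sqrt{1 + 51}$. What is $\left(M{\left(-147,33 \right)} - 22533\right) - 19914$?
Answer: $-42447 + 2 \sqrt{13} \approx -42440.0$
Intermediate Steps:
$M{\left(K,D \right)} = 2 \sqrt{13}$ ($M{\left(K,D \right)} = \sqrt{52} = 2 \sqrt{13}$)
$\left(M{\left(-147,33 \right)} - 22533\right) - 19914 = \left(2 \sqrt{13} - 22533\right) - 19914 = \left(-22533 + 2 \sqrt{13}\right) - 19914 = -42447 + 2 \sqrt{13}$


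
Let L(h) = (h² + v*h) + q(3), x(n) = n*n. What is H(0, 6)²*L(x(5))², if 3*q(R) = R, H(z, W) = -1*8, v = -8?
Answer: 11614464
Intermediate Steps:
H(z, W) = -8
x(n) = n²
q(R) = R/3
L(h) = 1 + h² - 8*h (L(h) = (h² - 8*h) + (⅓)*3 = (h² - 8*h) + 1 = 1 + h² - 8*h)
H(0, 6)²*L(x(5))² = (-8)²*(1 + (5²)² - 8*5²)² = 64*(1 + 25² - 8*25)² = 64*(1 + 625 - 200)² = 64*426² = 64*181476 = 11614464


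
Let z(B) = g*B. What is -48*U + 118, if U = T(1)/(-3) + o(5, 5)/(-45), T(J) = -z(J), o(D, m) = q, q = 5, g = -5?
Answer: 610/3 ≈ 203.33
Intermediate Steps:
o(D, m) = 5
z(B) = -5*B
T(J) = 5*J (T(J) = -(-5)*J = 5*J)
U = -16/9 (U = (5*1)/(-3) + 5/(-45) = 5*(-⅓) + 5*(-1/45) = -5/3 - ⅑ = -16/9 ≈ -1.7778)
-48*U + 118 = -48*(-16/9) + 118 = 256/3 + 118 = 610/3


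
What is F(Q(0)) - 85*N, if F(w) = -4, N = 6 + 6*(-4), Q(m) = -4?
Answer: 1526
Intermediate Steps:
N = -18 (N = 6 - 24 = -18)
F(Q(0)) - 85*N = -4 - 85*(-18) = -4 + 1530 = 1526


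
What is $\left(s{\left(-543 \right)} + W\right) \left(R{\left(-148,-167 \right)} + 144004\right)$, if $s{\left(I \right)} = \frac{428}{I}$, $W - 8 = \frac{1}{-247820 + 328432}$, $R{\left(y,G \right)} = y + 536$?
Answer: $\frac{11395313219230}{10943079} \approx 1.0413 \cdot 10^{6}$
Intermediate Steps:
$R{\left(y,G \right)} = 536 + y$
$W = \frac{644897}{80612}$ ($W = 8 + \frac{1}{-247820 + 328432} = 8 + \frac{1}{80612} = \frac{644897}{80612} \approx 8.0$)
$\left(s{\left(-543 \right)} + W\right) \left(R{\left(-148,-167 \right)} + 144004\right) = \left(\frac{428}{-543} + \frac{644897}{80612}\right) \left(\left(536 - 148\right) + 144004\right) = \left(428 \left(- \frac{1}{543}\right) + \frac{644897}{80612}\right) \left(388 + 144004\right) = \left(- \frac{428}{543} + \frac{644897}{80612}\right) 144392 = \frac{315677135}{43772316} \cdot 144392 = \frac{11395313219230}{10943079}$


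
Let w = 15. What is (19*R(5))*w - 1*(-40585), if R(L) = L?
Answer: 42010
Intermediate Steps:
(19*R(5))*w - 1*(-40585) = (19*5)*15 - 1*(-40585) = 95*15 + 40585 = 1425 + 40585 = 42010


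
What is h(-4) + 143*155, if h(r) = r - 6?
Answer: 22155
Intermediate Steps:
h(r) = -6 + r
h(-4) + 143*155 = (-6 - 4) + 143*155 = -10 + 22165 = 22155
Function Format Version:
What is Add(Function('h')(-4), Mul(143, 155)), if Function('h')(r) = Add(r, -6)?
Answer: 22155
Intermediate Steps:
Function('h')(r) = Add(-6, r)
Add(Function('h')(-4), Mul(143, 155)) = Add(Add(-6, -4), Mul(143, 155)) = Add(-10, 22165) = 22155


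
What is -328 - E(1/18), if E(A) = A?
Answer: -5905/18 ≈ -328.06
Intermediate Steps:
-328 - E(1/18) = -328 - 1/18 = -5905/18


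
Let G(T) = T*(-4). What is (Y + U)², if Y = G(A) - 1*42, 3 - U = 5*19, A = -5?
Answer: 12996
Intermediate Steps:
U = -92 (U = 3 - 5*19 = 3 - 1*95 = 3 - 95 = -92)
G(T) = -4*T
Y = -22 (Y = -4*(-5) - 1*42 = 20 - 42 = -22)
(Y + U)² = (-22 - 92)² = (-114)² = 12996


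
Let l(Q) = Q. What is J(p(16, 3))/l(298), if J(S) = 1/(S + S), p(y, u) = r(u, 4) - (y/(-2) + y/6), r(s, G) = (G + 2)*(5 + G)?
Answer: 3/106088 ≈ 2.8278e-5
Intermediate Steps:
r(s, G) = (2 + G)*(5 + G)
p(y, u) = 54 + y/3 (p(y, u) = (10 + 4**2 + 7*4) - (y/(-2) + y/6) = (10 + 16 + 28) - (y*(-1/2) + y*(1/6)) = 54 - (-y/2 + y/6) = 54 - (-1)*y/3 = 54 + y/3)
J(S) = 1/(2*S)
J(p(16, 3))/l(298) = (1/(2*(54 + (1/3)*16)))/298 = (1/(2*(54 + 16/3)))*(1/298) = (1/(2*(178/3)))*(1/298) = ((1/2)*(3/178))*(1/298) = (3/356)*(1/298) = 3/106088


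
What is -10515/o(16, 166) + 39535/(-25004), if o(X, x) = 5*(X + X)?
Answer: -13462133/200032 ≈ -67.300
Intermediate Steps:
o(X, x) = 10*X (o(X, x) = 5*(2*X) = 10*X)
-10515/o(16, 166) + 39535/(-25004) = -10515/(10*16) + 39535/(-25004) = -10515/160 + 39535*(-1/25004) = -10515*1/160 - 39535/25004 = -2103/32 - 39535/25004 = -13462133/200032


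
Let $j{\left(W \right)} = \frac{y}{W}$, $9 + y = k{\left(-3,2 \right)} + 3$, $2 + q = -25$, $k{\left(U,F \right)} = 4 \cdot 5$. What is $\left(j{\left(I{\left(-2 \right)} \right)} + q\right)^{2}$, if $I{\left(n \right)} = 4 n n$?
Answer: $\frac{43681}{64} \approx 682.52$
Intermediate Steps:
$k{\left(U,F \right)} = 20$
$I{\left(n \right)} = 4 n^{2}$
$q = -27$ ($q = -2 - 25 = -27$)
$y = 14$ ($y = -9 + \left(20 + 3\right) = -9 + 23 = 14$)
$j{\left(W \right)} = \frac{14}{W}$
$\left(j{\left(I{\left(-2 \right)} \right)} + q\right)^{2} = \left(\frac{14}{4 \left(-2\right)^{2}} - 27\right)^{2} = \left(\frac{14}{4 \cdot 4} - 27\right)^{2} = \left(\frac{14}{16} - 27\right)^{2} = \left(14 \cdot \frac{1}{16} - 27\right)^{2} = \left(\frac{7}{8} - 27\right)^{2} = \left(- \frac{209}{8}\right)^{2} = \frac{43681}{64}$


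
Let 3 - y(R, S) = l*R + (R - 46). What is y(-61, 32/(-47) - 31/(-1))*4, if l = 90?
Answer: 22400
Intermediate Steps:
y(R, S) = 49 - 91*R (y(R, S) = 3 - (90*R + (R - 46)) = 3 - (90*R + (-46 + R)) = 3 - (-46 + 91*R) = 3 + (46 - 91*R) = 49 - 91*R)
y(-61, 32/(-47) - 31/(-1))*4 = (49 - 91*(-61))*4 = (49 + 5551)*4 = 5600*4 = 22400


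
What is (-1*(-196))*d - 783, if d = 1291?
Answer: 252253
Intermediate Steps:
(-1*(-196))*d - 783 = -1*(-196)*1291 - 783 = 196*1291 - 783 = 253036 - 783 = 252253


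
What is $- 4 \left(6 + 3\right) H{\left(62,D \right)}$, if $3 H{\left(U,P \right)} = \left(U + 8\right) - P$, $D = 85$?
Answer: $180$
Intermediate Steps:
$H{\left(U,P \right)} = \frac{8}{3} - \frac{P}{3} + \frac{U}{3}$ ($H{\left(U,P \right)} = \frac{\left(U + 8\right) - P}{3} = \frac{\left(8 + U\right) - P}{3} = \frac{8 + U - P}{3} = \frac{8}{3} - \frac{P}{3} + \frac{U}{3}$)
$- 4 \left(6 + 3\right) H{\left(62,D \right)} = - 4 \left(6 + 3\right) \left(\frac{8}{3} - \frac{85}{3} + \frac{1}{3} \cdot 62\right) = \left(-4\right) 9 \left(\frac{8}{3} - \frac{85}{3} + \frac{62}{3}\right) = \left(-36\right) \left(-5\right) = 180$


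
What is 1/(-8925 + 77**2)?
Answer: -1/2996 ≈ -0.00033378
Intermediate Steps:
1/(-8925 + 77**2) = 1/(-8925 + 5929) = 1/(-2996) = -1/2996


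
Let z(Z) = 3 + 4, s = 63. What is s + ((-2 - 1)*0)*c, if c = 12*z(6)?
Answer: 63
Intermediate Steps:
z(Z) = 7
c = 84 (c = 12*7 = 84)
s + ((-2 - 1)*0)*c = 63 + ((-2 - 1)*0)*84 = 63 - 3*0*84 = 63 + 0*84 = 63 + 0 = 63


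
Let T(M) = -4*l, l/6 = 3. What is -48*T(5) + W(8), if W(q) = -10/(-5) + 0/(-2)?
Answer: 3458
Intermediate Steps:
l = 18 (l = 6*3 = 18)
W(q) = 2 (W(q) = -10*(-⅕) + 0*(-½) = 2 + 0 = 2)
T(M) = -72 (T(M) = -4*18 = -72)
-48*T(5) + W(8) = -48*(-72) + 2 = 3456 + 2 = 3458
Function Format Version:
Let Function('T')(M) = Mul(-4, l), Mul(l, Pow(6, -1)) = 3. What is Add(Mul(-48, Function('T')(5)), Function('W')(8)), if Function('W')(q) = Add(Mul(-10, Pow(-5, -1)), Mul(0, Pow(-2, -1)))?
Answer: 3458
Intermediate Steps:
l = 18 (l = Mul(6, 3) = 18)
Function('W')(q) = 2 (Function('W')(q) = Add(Mul(-10, Rational(-1, 5)), Mul(0, Rational(-1, 2))) = Add(2, 0) = 2)
Function('T')(M) = -72 (Function('T')(M) = Mul(-4, 18) = -72)
Add(Mul(-48, Function('T')(5)), Function('W')(8)) = Add(Mul(-48, -72), 2) = Add(3456, 2) = 3458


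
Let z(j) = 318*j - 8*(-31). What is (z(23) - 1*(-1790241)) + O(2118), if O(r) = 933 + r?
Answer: 1800854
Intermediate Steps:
z(j) = 248 + 318*j (z(j) = 318*j + 248 = 248 + 318*j)
(z(23) - 1*(-1790241)) + O(2118) = ((248 + 318*23) - 1*(-1790241)) + (933 + 2118) = ((248 + 7314) + 1790241) + 3051 = (7562 + 1790241) + 3051 = 1797803 + 3051 = 1800854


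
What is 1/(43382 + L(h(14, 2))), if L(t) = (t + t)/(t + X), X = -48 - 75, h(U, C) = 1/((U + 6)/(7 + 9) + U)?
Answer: 7499/325321610 ≈ 2.3051e-5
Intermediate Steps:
h(U, C) = 1/(3/8 + 17*U/16) (h(U, C) = 1/((6 + U)/16 + U) = 1/((6 + U)*(1/16) + U) = 1/((3/8 + U/16) + U) = 1/(3/8 + 17*U/16))
X = -123
L(t) = 2*t/(-123 + t) (L(t) = (t + t)/(t - 123) = (2*t)/(-123 + t) = 2*t/(-123 + t))
1/(43382 + L(h(14, 2))) = 1/(43382 + 2*(16/(6 + 17*14))/(-123 + 16/(6 + 17*14))) = 1/(43382 + 2*(16/(6 + 238))/(-123 + 16/(6 + 238))) = 1/(43382 + 2*(16/244)/(-123 + 16/244)) = 1/(43382 + 2*(16*(1/244))/(-123 + 16*(1/244))) = 1/(43382 + 2*(4/61)/(-123 + 4/61)) = 1/(43382 + 2*(4/61)/(-7499/61)) = 1/(43382 + 2*(4/61)*(-61/7499)) = 1/(43382 - 8/7499) = 1/(325321610/7499) = 7499/325321610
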